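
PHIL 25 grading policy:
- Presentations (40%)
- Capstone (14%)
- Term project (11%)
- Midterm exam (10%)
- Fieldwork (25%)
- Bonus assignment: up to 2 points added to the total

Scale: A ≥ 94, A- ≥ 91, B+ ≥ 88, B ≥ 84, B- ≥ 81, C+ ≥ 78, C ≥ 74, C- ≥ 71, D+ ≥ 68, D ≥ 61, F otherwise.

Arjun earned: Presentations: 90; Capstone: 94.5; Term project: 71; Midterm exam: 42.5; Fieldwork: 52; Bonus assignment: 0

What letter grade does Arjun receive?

C

Weighted total:
  Presentations 90 × 0.4 = 36
  Capstone 94.5 × 0.14 = 13.23
  Term project 71 × 0.11 = 7.81
  Midterm exam 42.5 × 0.1 = 4.25
  Fieldwork 52 × 0.25 = 13
Sum = 74.29
Bonus assignment: 74.29 + 0 = 74.29
74.29 is ≥ 74 and < 78 → C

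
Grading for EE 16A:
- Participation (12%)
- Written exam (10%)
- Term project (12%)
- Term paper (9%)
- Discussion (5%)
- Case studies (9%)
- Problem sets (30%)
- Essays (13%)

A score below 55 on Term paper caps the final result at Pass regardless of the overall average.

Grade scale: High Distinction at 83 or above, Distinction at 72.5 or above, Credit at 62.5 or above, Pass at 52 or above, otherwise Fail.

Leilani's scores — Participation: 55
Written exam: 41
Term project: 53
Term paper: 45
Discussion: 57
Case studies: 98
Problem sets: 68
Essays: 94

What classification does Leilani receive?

Pass

Term paper score 45 < 55: minimum not met.
Weighted total:
  Participation 55 × 0.12 = 6.6
  Written exam 41 × 0.1 = 4.1
  Term project 53 × 0.12 = 6.36
  Term paper 45 × 0.09 = 4.05
  Discussion 57 × 0.05 = 2.85
  Case studies 98 × 0.09 = 8.82
  Problem sets 68 × 0.3 = 20.4
  Essays 94 × 0.13 = 12.22
Sum = 65.4
65.4 would be Credit; cap at Pass applies → Pass.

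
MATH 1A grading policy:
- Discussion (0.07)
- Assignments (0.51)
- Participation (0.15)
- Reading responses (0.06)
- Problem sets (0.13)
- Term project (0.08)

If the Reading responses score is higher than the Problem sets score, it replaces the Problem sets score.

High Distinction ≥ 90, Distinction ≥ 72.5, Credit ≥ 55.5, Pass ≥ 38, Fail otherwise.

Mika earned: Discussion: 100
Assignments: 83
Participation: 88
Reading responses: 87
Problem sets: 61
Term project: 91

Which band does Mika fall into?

Reading responses (87) > Problem sets (61), so Problem sets counts as 87.
Weighted total:
  Discussion 100 × 0.07 = 7
  Assignments 83 × 0.51 = 42.33
  Participation 88 × 0.15 = 13.2
  Reading responses 87 × 0.06 = 5.22
  Problem sets 87 × 0.13 = 11.31
  Term project 91 × 0.08 = 7.28
Sum = 86.34
86.34 is ≥ 72.5 and < 90 → Distinction

Distinction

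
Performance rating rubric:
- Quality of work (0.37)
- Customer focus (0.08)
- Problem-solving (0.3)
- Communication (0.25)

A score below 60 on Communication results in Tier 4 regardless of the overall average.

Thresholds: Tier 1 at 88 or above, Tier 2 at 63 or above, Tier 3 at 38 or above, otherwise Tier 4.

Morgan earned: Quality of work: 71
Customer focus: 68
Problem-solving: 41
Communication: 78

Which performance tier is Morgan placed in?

Tier 2

Communication score 78 ≥ 60: minimum met.
Weighted total:
  Quality of work 71 × 0.37 = 26.27
  Customer focus 68 × 0.08 = 5.44
  Problem-solving 41 × 0.3 = 12.3
  Communication 78 × 0.25 = 19.5
Sum = 63.51
63.51 is ≥ 63 and < 88 → Tier 2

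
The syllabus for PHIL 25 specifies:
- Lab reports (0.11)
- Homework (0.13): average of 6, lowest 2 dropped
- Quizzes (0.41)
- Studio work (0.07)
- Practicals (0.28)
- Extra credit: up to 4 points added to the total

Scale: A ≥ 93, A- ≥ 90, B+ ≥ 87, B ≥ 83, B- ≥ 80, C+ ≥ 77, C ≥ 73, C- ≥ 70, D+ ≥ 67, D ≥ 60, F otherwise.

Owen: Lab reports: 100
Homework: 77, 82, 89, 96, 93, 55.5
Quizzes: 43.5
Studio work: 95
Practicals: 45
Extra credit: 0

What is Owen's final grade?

F

Homework: drop 55.5, 77 → average of remaining 4 = 360/4 = 90
Weighted total:
  Lab reports 100 × 0.11 = 11
  Homework 90 × 0.13 = 11.7
  Quizzes 43.5 × 0.41 = 17.835
  Studio work 95 × 0.07 = 6.65
  Practicals 45 × 0.28 = 12.6
Sum = 59.785
Extra credit: 59.785 + 0 = 59.785
59.785 < 60 → F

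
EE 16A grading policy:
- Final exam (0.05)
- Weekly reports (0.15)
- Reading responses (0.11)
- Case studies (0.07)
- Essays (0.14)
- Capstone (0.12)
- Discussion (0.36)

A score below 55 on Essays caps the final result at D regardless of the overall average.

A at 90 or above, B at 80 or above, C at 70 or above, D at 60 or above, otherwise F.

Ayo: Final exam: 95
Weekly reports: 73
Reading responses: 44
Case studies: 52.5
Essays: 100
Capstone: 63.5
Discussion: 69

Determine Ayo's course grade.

Essays score 100 ≥ 55: minimum met.
Weighted total:
  Final exam 95 × 0.05 = 4.75
  Weekly reports 73 × 0.15 = 10.95
  Reading responses 44 × 0.11 = 4.84
  Case studies 52.5 × 0.07 = 3.675
  Essays 100 × 0.14 = 14
  Capstone 63.5 × 0.12 = 7.62
  Discussion 69 × 0.36 = 24.84
Sum = 70.675
70.675 is ≥ 70 and < 80 → C

C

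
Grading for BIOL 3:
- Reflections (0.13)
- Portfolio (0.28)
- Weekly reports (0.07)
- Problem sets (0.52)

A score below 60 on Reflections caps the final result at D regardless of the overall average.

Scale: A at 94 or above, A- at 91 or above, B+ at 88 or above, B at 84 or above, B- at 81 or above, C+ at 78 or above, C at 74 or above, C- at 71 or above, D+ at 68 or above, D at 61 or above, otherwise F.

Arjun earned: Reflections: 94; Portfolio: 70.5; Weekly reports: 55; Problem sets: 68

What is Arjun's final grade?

Reflections score 94 ≥ 60: minimum met.
Weighted total:
  Reflections 94 × 0.13 = 12.22
  Portfolio 70.5 × 0.28 = 19.74
  Weekly reports 55 × 0.07 = 3.85
  Problem sets 68 × 0.52 = 35.36
Sum = 71.17
71.17 is ≥ 71 and < 74 → C-

C-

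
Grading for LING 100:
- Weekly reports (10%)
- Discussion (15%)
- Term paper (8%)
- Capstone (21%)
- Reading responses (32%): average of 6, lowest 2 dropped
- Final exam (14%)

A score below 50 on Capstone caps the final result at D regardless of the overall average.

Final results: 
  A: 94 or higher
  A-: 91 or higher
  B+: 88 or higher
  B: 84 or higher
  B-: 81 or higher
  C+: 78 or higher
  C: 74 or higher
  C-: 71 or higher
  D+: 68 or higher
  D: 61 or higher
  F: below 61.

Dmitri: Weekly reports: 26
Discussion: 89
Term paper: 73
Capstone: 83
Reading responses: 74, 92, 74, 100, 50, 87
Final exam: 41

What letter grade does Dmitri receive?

Reading responses: drop 50, 74 → average of remaining 4 = 353/4 = 88.25
Capstone score 83 ≥ 50: minimum met.
Weighted total:
  Weekly reports 26 × 0.1 = 2.6
  Discussion 89 × 0.15 = 13.35
  Term paper 73 × 0.08 = 5.84
  Capstone 83 × 0.21 = 17.43
  Reading responses 88.25 × 0.32 = 28.24
  Final exam 41 × 0.14 = 5.74
Sum = 73.2
73.2 is ≥ 71 and < 74 → C-

C-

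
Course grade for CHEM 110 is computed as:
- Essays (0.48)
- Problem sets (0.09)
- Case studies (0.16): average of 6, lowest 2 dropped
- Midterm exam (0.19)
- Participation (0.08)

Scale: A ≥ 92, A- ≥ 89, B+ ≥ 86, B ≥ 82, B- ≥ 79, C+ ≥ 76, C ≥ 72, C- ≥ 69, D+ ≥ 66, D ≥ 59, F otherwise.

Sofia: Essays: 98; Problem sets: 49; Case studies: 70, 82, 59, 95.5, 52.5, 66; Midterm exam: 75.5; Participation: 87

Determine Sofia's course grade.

B

Case studies: drop 52.5, 59 → average of remaining 4 = 313.5/4 = 78.375
Weighted total:
  Essays 98 × 0.48 = 47.04
  Problem sets 49 × 0.09 = 4.41
  Case studies 78.375 × 0.16 = 12.54
  Midterm exam 75.5 × 0.19 = 14.345
  Participation 87 × 0.08 = 6.96
Sum = 85.295
85.295 is ≥ 82 and < 86 → B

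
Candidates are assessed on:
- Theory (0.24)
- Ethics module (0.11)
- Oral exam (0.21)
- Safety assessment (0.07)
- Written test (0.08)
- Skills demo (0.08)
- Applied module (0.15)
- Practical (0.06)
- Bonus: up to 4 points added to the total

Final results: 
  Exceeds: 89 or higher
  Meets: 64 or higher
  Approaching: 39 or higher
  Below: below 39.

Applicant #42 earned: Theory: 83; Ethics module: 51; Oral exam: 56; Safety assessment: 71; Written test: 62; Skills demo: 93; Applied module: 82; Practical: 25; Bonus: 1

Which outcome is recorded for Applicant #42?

Meets

Weighted total:
  Theory 83 × 0.24 = 19.92
  Ethics module 51 × 0.11 = 5.61
  Oral exam 56 × 0.21 = 11.76
  Safety assessment 71 × 0.07 = 4.97
  Written test 62 × 0.08 = 4.96
  Skills demo 93 × 0.08 = 7.44
  Applied module 82 × 0.15 = 12.3
  Practical 25 × 0.06 = 1.5
Sum = 68.46
Bonus: 68.46 + 1 = 69.46
69.46 is ≥ 64 and < 89 → Meets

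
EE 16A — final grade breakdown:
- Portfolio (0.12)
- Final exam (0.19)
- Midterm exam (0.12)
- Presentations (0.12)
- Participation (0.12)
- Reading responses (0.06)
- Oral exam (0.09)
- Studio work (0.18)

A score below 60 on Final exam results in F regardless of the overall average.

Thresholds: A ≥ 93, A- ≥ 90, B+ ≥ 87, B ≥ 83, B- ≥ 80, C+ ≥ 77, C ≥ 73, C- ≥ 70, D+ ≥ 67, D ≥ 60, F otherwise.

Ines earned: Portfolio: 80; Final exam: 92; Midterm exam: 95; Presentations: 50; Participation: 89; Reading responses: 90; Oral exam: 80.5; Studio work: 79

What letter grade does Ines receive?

B-

Final exam score 92 ≥ 60: minimum met.
Weighted total:
  Portfolio 80 × 0.12 = 9.6
  Final exam 92 × 0.19 = 17.48
  Midterm exam 95 × 0.12 = 11.4
  Presentations 50 × 0.12 = 6
  Participation 89 × 0.12 = 10.68
  Reading responses 90 × 0.06 = 5.4
  Oral exam 80.5 × 0.09 = 7.245
  Studio work 79 × 0.18 = 14.22
Sum = 82.025
82.025 is ≥ 80 and < 83 → B-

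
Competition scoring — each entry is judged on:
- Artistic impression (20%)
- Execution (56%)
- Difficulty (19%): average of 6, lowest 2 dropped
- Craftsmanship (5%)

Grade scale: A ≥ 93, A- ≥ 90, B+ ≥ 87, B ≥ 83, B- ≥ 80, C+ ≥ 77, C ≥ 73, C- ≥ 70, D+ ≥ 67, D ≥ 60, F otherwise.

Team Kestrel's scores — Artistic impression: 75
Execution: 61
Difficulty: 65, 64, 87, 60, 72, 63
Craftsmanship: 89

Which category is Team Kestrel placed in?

D+

Difficulty: drop 60, 63 → average of remaining 4 = 288/4 = 72
Weighted total:
  Artistic impression 75 × 0.2 = 15
  Execution 61 × 0.56 = 34.16
  Difficulty 72 × 0.19 = 13.68
  Craftsmanship 89 × 0.05 = 4.45
Sum = 67.29
67.29 is ≥ 67 and < 70 → D+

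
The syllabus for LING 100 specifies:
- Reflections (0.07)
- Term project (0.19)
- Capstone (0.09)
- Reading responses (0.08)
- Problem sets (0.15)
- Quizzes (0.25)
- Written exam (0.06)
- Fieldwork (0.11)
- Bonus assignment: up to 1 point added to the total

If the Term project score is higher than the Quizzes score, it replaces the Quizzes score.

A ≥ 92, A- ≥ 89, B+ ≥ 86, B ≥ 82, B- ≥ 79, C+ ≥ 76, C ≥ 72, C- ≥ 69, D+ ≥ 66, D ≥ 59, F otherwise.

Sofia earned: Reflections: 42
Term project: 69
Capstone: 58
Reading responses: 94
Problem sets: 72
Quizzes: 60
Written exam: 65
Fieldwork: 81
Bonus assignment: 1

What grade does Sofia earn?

Term project (69) > Quizzes (60), so Quizzes counts as 69.
Weighted total:
  Reflections 42 × 0.07 = 2.94
  Term project 69 × 0.19 = 13.11
  Capstone 58 × 0.09 = 5.22
  Reading responses 94 × 0.08 = 7.52
  Problem sets 72 × 0.15 = 10.8
  Quizzes 69 × 0.25 = 17.25
  Written exam 65 × 0.06 = 3.9
  Fieldwork 81 × 0.11 = 8.91
Sum = 69.65
Bonus assignment: 69.65 + 1 = 70.65
70.65 is ≥ 69 and < 72 → C-

C-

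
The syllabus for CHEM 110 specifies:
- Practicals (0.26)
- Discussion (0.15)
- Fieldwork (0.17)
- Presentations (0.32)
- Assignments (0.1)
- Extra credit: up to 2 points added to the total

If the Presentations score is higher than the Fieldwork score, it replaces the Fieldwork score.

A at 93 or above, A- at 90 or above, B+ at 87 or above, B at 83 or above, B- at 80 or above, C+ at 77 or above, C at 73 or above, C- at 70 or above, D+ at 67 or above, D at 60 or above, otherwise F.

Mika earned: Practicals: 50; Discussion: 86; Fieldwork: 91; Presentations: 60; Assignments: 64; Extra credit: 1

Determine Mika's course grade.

D+

Presentations (60) ≤ Fieldwork (91), so Fieldwork stays at 91.
Weighted total:
  Practicals 50 × 0.26 = 13
  Discussion 86 × 0.15 = 12.9
  Fieldwork 91 × 0.17 = 15.47
  Presentations 60 × 0.32 = 19.2
  Assignments 64 × 0.1 = 6.4
Sum = 66.97
Extra credit: 66.97 + 1 = 67.97
67.97 is ≥ 67 and < 70 → D+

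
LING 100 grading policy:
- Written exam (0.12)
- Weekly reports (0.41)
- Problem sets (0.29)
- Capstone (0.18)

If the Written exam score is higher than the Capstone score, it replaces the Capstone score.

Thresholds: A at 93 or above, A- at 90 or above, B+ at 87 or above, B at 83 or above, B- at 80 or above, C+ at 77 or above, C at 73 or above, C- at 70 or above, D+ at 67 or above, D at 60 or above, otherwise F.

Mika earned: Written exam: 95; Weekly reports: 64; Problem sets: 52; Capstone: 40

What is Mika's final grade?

D+

Written exam (95) > Capstone (40), so Capstone counts as 95.
Weighted total:
  Written exam 95 × 0.12 = 11.4
  Weekly reports 64 × 0.41 = 26.24
  Problem sets 52 × 0.29 = 15.08
  Capstone 95 × 0.18 = 17.1
Sum = 69.82
69.82 is ≥ 67 and < 70 → D+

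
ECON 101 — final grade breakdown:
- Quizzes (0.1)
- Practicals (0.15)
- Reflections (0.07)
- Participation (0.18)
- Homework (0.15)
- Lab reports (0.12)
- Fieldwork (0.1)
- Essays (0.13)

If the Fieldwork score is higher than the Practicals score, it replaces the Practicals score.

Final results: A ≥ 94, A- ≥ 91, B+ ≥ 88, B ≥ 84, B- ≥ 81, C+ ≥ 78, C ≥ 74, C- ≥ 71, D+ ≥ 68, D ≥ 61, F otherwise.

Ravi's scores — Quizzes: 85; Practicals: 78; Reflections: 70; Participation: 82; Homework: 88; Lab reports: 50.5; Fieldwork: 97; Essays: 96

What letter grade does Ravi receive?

B

Fieldwork (97) > Practicals (78), so Practicals counts as 97.
Weighted total:
  Quizzes 85 × 0.1 = 8.5
  Practicals 97 × 0.15 = 14.55
  Reflections 70 × 0.07 = 4.9
  Participation 82 × 0.18 = 14.76
  Homework 88 × 0.15 = 13.2
  Lab reports 50.5 × 0.12 = 6.06
  Fieldwork 97 × 0.1 = 9.7
  Essays 96 × 0.13 = 12.48
Sum = 84.15
84.15 is ≥ 84 and < 88 → B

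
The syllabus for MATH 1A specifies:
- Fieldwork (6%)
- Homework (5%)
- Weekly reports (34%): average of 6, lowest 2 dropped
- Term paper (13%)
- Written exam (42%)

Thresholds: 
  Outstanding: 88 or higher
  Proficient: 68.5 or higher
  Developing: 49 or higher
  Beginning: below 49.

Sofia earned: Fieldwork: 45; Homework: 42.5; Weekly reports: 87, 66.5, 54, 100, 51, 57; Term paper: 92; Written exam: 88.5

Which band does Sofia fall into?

Proficient

Weekly reports: drop 51, 54 → average of remaining 4 = 310.5/4 = 77.625
Weighted total:
  Fieldwork 45 × 0.06 = 2.7
  Homework 42.5 × 0.05 = 2.125
  Weekly reports 77.625 × 0.34 = 26.3925
  Term paper 92 × 0.13 = 11.96
  Written exam 88.5 × 0.42 = 37.17
Sum = 80.3475
80.3475 is ≥ 68.5 and < 88 → Proficient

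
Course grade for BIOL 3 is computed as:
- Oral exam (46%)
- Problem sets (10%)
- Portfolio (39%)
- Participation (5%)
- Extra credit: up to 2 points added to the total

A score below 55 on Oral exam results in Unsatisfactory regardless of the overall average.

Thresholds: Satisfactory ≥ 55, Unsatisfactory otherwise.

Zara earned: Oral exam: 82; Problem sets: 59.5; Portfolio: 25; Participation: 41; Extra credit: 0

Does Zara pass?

Satisfactory

Oral exam score 82 ≥ 55: minimum met.
Weighted total:
  Oral exam 82 × 0.46 = 37.72
  Problem sets 59.5 × 0.1 = 5.95
  Portfolio 25 × 0.39 = 9.75
  Participation 41 × 0.05 = 2.05
Sum = 55.47
Extra credit: 55.47 + 0 = 55.47
55.47 ≥ 55 → Satisfactory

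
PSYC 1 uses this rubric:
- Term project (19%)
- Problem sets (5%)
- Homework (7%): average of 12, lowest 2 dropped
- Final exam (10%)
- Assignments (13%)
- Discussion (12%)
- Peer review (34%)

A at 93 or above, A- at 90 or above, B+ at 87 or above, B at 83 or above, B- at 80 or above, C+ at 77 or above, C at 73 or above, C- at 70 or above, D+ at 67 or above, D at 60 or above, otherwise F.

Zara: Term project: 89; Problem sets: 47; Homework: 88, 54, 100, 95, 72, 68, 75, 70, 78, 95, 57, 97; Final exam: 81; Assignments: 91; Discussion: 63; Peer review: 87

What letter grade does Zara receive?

Homework: drop 54, 57 → average of remaining 10 = 838/10 = 83.8
Weighted total:
  Term project 89 × 0.19 = 16.91
  Problem sets 47 × 0.05 = 2.35
  Homework 83.8 × 0.07 = 5.866
  Final exam 81 × 0.1 = 8.1
  Assignments 91 × 0.13 = 11.83
  Discussion 63 × 0.12 = 7.56
  Peer review 87 × 0.34 = 29.58
Sum = 82.196
82.196 is ≥ 80 and < 83 → B-

B-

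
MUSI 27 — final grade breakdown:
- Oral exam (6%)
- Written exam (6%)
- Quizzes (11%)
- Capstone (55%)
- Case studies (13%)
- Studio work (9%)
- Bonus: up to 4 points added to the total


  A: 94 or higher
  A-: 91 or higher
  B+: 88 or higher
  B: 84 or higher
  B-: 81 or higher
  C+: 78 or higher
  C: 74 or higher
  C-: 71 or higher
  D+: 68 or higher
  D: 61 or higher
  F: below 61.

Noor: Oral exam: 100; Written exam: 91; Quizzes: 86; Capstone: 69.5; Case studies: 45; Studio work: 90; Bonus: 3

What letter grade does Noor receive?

C

Weighted total:
  Oral exam 100 × 0.06 = 6
  Written exam 91 × 0.06 = 5.46
  Quizzes 86 × 0.11 = 9.46
  Capstone 69.5 × 0.55 = 38.225
  Case studies 45 × 0.13 = 5.85
  Studio work 90 × 0.09 = 8.1
Sum = 73.095
Bonus: 73.095 + 3 = 76.095
76.095 is ≥ 74 and < 78 → C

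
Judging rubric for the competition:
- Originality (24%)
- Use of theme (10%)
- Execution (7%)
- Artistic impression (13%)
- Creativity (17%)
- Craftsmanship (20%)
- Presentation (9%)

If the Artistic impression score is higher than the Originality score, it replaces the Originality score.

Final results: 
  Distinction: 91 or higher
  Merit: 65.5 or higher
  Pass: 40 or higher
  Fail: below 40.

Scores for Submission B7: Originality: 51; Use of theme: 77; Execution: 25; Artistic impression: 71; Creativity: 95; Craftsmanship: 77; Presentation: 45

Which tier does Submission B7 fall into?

Merit

Artistic impression (71) > Originality (51), so Originality counts as 71.
Weighted total:
  Originality 71 × 0.24 = 17.04
  Use of theme 77 × 0.1 = 7.7
  Execution 25 × 0.07 = 1.75
  Artistic impression 71 × 0.13 = 9.23
  Creativity 95 × 0.17 = 16.15
  Craftsmanship 77 × 0.2 = 15.4
  Presentation 45 × 0.09 = 4.05
Sum = 71.32
71.32 is ≥ 65.5 and < 91 → Merit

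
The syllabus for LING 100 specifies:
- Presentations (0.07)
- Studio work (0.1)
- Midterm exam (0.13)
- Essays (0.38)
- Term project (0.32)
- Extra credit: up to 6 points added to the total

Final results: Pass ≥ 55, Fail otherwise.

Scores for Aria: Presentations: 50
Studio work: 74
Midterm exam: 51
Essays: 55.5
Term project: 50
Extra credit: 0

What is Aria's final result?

Weighted total:
  Presentations 50 × 0.07 = 3.5
  Studio work 74 × 0.1 = 7.4
  Midterm exam 51 × 0.13 = 6.63
  Essays 55.5 × 0.38 = 21.09
  Term project 50 × 0.32 = 16
Sum = 54.62
Extra credit: 54.62 + 0 = 54.62
54.62 < 55 → Fail

Fail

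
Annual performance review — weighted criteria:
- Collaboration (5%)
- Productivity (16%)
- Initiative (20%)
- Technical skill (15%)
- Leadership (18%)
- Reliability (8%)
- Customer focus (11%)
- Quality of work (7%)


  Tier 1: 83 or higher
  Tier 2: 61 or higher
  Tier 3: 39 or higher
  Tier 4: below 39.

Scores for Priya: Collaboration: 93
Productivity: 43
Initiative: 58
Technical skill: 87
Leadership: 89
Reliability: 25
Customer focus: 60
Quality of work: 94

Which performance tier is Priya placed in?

Tier 2

Weighted total:
  Collaboration 93 × 0.05 = 4.65
  Productivity 43 × 0.16 = 6.88
  Initiative 58 × 0.2 = 11.6
  Technical skill 87 × 0.15 = 13.05
  Leadership 89 × 0.18 = 16.02
  Reliability 25 × 0.08 = 2
  Customer focus 60 × 0.11 = 6.6
  Quality of work 94 × 0.07 = 6.58
Sum = 67.38
67.38 is ≥ 61 and < 83 → Tier 2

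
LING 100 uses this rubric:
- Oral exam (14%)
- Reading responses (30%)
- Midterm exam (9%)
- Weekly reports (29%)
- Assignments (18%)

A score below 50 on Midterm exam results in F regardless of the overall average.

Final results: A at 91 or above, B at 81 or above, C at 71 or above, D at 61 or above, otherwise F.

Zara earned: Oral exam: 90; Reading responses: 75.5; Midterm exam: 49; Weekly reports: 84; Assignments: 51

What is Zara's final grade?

F

Midterm exam score 49 < 50: minimum not met.
Weighted total:
  Oral exam 90 × 0.14 = 12.6
  Reading responses 75.5 × 0.3 = 22.65
  Midterm exam 49 × 0.09 = 4.41
  Weekly reports 84 × 0.29 = 24.36
  Assignments 51 × 0.18 = 9.18
Sum = 73.2
Because the Midterm exam minimum was not met, the result is F.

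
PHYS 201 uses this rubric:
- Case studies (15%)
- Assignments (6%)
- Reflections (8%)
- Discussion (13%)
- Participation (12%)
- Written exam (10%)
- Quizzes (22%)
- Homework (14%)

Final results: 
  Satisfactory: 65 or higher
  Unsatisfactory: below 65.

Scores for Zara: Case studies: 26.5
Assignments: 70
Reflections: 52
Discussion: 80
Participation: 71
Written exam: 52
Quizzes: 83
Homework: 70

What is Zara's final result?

Unsatisfactory

Weighted total:
  Case studies 26.5 × 0.15 = 3.975
  Assignments 70 × 0.06 = 4.2
  Reflections 52 × 0.08 = 4.16
  Discussion 80 × 0.13 = 10.4
  Participation 71 × 0.12 = 8.52
  Written exam 52 × 0.1 = 5.2
  Quizzes 83 × 0.22 = 18.26
  Homework 70 × 0.14 = 9.8
Sum = 64.515
64.515 < 65 → Unsatisfactory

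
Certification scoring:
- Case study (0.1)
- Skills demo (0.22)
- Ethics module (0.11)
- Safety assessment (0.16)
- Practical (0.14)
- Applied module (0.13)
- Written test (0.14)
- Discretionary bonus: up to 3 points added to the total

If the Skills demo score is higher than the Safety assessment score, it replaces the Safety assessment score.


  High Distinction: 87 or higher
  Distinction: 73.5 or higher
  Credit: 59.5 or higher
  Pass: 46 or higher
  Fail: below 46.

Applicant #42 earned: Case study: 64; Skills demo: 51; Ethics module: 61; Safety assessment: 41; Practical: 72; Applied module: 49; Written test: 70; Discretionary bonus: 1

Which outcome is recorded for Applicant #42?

Credit

Skills demo (51) > Safety assessment (41), so Safety assessment counts as 51.
Weighted total:
  Case study 64 × 0.1 = 6.4
  Skills demo 51 × 0.22 = 11.22
  Ethics module 61 × 0.11 = 6.71
  Safety assessment 51 × 0.16 = 8.16
  Practical 72 × 0.14 = 10.08
  Applied module 49 × 0.13 = 6.37
  Written test 70 × 0.14 = 9.8
Sum = 58.74
Discretionary bonus: 58.74 + 1 = 59.74
59.74 is ≥ 59.5 and < 73.5 → Credit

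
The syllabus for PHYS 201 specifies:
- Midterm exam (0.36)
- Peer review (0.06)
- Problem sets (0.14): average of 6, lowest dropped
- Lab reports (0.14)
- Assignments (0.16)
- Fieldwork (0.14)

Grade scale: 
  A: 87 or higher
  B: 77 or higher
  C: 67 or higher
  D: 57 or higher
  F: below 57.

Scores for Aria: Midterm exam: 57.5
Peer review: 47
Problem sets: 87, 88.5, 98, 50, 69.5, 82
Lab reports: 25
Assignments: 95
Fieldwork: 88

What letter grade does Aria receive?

D

Problem sets: drop 50 → average of remaining 5 = 425/5 = 85
Weighted total:
  Midterm exam 57.5 × 0.36 = 20.7
  Peer review 47 × 0.06 = 2.82
  Problem sets 85 × 0.14 = 11.9
  Lab reports 25 × 0.14 = 3.5
  Assignments 95 × 0.16 = 15.2
  Fieldwork 88 × 0.14 = 12.32
Sum = 66.44
66.44 is ≥ 57 and < 67 → D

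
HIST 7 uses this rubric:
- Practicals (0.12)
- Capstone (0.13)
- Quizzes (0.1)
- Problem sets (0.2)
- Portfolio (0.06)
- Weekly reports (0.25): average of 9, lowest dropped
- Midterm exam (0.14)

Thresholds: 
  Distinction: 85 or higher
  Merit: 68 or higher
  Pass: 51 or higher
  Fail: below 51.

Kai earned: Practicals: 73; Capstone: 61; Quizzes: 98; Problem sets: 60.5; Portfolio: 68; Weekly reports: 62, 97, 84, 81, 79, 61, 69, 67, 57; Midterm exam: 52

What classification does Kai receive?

Merit

Weekly reports: drop 57 → average of remaining 8 = 600/8 = 75
Weighted total:
  Practicals 73 × 0.12 = 8.76
  Capstone 61 × 0.13 = 7.93
  Quizzes 98 × 0.1 = 9.8
  Problem sets 60.5 × 0.2 = 12.1
  Portfolio 68 × 0.06 = 4.08
  Weekly reports 75 × 0.25 = 18.75
  Midterm exam 52 × 0.14 = 7.28
Sum = 68.7
68.7 is ≥ 68 and < 85 → Merit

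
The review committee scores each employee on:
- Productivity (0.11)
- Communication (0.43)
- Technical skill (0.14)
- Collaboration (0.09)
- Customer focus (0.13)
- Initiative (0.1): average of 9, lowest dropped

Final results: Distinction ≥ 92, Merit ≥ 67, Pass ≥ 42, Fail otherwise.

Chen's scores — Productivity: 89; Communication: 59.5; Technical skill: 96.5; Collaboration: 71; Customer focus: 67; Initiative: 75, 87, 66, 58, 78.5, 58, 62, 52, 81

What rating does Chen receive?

Merit

Initiative: drop 52 → average of remaining 8 = 565.5/8 = 70.6875
Weighted total:
  Productivity 89 × 0.11 = 9.79
  Communication 59.5 × 0.43 = 25.585
  Technical skill 96.5 × 0.14 = 13.51
  Collaboration 71 × 0.09 = 6.39
  Customer focus 67 × 0.13 = 8.71
  Initiative 70.6875 × 0.1 = 7.06875
Sum = 71.05375
71.05375 is ≥ 67 and < 92 → Merit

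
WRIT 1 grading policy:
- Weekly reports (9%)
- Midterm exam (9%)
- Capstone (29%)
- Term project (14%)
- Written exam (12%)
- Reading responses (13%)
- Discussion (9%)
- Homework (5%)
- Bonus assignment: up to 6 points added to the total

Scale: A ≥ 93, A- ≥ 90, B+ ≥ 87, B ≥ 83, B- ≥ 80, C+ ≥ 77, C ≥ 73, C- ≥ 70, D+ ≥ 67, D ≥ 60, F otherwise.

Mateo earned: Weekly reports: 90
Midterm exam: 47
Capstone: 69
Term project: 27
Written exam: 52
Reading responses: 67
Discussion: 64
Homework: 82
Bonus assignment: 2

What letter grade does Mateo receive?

Weighted total:
  Weekly reports 90 × 0.09 = 8.1
  Midterm exam 47 × 0.09 = 4.23
  Capstone 69 × 0.29 = 20.01
  Term project 27 × 0.14 = 3.78
  Written exam 52 × 0.12 = 6.24
  Reading responses 67 × 0.13 = 8.71
  Discussion 64 × 0.09 = 5.76
  Homework 82 × 0.05 = 4.1
Sum = 60.93
Bonus assignment: 60.93 + 2 = 62.93
62.93 is ≥ 60 and < 67 → D

D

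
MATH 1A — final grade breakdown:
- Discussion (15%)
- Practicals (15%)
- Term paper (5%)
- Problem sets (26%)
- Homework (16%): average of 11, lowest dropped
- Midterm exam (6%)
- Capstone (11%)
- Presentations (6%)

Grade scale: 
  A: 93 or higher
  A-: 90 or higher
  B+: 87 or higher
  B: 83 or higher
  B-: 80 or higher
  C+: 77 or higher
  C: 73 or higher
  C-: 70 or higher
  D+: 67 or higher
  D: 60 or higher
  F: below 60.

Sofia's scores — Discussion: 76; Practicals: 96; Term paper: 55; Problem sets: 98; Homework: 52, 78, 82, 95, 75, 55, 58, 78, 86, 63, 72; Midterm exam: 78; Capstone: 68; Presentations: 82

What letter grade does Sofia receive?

Homework: drop 52 → average of remaining 10 = 742/10 = 74.2
Weighted total:
  Discussion 76 × 0.15 = 11.4
  Practicals 96 × 0.15 = 14.4
  Term paper 55 × 0.05 = 2.75
  Problem sets 98 × 0.26 = 25.48
  Homework 74.2 × 0.16 = 11.872
  Midterm exam 78 × 0.06 = 4.68
  Capstone 68 × 0.11 = 7.48
  Presentations 82 × 0.06 = 4.92
Sum = 82.982
82.982 is ≥ 80 and < 83 → B-

B-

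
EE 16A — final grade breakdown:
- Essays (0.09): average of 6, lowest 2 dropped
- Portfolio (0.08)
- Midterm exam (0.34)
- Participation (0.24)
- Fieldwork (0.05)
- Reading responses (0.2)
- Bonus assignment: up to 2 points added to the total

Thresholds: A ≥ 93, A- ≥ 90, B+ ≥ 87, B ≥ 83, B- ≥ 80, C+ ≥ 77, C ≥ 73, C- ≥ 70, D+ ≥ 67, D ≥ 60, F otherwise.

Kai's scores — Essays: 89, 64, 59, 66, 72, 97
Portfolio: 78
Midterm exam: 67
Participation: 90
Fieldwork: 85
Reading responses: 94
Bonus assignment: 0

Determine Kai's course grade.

Essays: drop 59, 64 → average of remaining 4 = 324/4 = 81
Weighted total:
  Essays 81 × 0.09 = 7.29
  Portfolio 78 × 0.08 = 6.24
  Midterm exam 67 × 0.34 = 22.78
  Participation 90 × 0.24 = 21.6
  Fieldwork 85 × 0.05 = 4.25
  Reading responses 94 × 0.2 = 18.8
Sum = 80.96
Bonus assignment: 80.96 + 0 = 80.96
80.96 is ≥ 80 and < 83 → B-

B-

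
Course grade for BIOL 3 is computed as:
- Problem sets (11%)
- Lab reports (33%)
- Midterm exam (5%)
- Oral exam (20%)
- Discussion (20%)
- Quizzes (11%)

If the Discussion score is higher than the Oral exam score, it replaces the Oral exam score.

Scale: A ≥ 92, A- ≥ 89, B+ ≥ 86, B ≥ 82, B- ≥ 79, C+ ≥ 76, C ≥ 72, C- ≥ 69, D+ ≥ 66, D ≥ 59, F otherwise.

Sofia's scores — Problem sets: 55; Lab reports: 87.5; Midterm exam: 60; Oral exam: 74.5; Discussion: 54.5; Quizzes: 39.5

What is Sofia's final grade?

Discussion (54.5) ≤ Oral exam (74.5), so Oral exam stays at 74.5.
Weighted total:
  Problem sets 55 × 0.11 = 6.05
  Lab reports 87.5 × 0.33 = 28.875
  Midterm exam 60 × 0.05 = 3
  Oral exam 74.5 × 0.2 = 14.9
  Discussion 54.5 × 0.2 = 10.9
  Quizzes 39.5 × 0.11 = 4.345
Sum = 68.07
68.07 is ≥ 66 and < 69 → D+

D+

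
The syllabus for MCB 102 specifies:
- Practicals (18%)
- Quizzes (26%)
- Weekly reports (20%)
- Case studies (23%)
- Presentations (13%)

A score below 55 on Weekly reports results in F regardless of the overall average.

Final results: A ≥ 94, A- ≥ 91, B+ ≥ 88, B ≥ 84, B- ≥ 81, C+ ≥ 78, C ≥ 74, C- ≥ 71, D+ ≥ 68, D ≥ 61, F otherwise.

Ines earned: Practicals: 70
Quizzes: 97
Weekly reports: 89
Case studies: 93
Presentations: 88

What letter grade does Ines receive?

B+

Weekly reports score 89 ≥ 55: minimum met.
Weighted total:
  Practicals 70 × 0.18 = 12.6
  Quizzes 97 × 0.26 = 25.22
  Weekly reports 89 × 0.2 = 17.8
  Case studies 93 × 0.23 = 21.39
  Presentations 88 × 0.13 = 11.44
Sum = 88.45
88.45 is ≥ 88 and < 91 → B+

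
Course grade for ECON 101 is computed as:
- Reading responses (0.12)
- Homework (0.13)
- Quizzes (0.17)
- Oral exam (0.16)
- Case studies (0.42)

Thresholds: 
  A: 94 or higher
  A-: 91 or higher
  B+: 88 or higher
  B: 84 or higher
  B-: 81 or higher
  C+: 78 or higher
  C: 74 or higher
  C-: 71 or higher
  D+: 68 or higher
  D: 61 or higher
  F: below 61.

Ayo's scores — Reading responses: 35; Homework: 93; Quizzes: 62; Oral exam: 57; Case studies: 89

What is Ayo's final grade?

Weighted total:
  Reading responses 35 × 0.12 = 4.2
  Homework 93 × 0.13 = 12.09
  Quizzes 62 × 0.17 = 10.54
  Oral exam 57 × 0.16 = 9.12
  Case studies 89 × 0.42 = 37.38
Sum = 73.33
73.33 is ≥ 71 and < 74 → C-

C-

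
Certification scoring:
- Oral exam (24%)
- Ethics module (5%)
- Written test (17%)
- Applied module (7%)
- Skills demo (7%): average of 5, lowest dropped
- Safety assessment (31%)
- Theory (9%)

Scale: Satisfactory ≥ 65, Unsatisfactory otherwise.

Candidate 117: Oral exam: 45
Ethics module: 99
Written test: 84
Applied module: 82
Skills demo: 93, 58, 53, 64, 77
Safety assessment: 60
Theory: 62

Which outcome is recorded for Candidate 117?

Skills demo: drop 53 → average of remaining 4 = 292/4 = 73
Weighted total:
  Oral exam 45 × 0.24 = 10.8
  Ethics module 99 × 0.05 = 4.95
  Written test 84 × 0.17 = 14.28
  Applied module 82 × 0.07 = 5.74
  Skills demo 73 × 0.07 = 5.11
  Safety assessment 60 × 0.31 = 18.6
  Theory 62 × 0.09 = 5.58
Sum = 65.06
65.06 ≥ 65 → Satisfactory

Satisfactory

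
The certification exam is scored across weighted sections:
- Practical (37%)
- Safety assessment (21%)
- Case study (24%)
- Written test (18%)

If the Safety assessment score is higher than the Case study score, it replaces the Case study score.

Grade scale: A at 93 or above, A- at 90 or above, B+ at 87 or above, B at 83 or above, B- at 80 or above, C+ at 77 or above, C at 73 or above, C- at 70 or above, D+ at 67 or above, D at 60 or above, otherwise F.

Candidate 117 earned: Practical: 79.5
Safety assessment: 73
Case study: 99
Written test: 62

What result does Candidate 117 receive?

Safety assessment (73) ≤ Case study (99), so Case study stays at 99.
Weighted total:
  Practical 79.5 × 0.37 = 29.415
  Safety assessment 73 × 0.21 = 15.33
  Case study 99 × 0.24 = 23.76
  Written test 62 × 0.18 = 11.16
Sum = 79.665
79.665 is ≥ 77 and < 80 → C+

C+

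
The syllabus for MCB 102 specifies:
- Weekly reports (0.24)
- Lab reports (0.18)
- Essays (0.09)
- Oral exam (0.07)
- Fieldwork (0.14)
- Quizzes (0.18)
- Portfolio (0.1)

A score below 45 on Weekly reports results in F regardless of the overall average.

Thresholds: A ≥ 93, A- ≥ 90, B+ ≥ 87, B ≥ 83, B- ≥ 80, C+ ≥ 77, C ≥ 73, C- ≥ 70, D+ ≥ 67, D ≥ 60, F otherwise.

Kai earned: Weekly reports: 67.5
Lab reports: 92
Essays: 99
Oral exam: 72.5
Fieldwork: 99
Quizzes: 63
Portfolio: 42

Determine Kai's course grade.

C

Weekly reports score 67.5 ≥ 45: minimum met.
Weighted total:
  Weekly reports 67.5 × 0.24 = 16.2
  Lab reports 92 × 0.18 = 16.56
  Essays 99 × 0.09 = 8.91
  Oral exam 72.5 × 0.07 = 5.075
  Fieldwork 99 × 0.14 = 13.86
  Quizzes 63 × 0.18 = 11.34
  Portfolio 42 × 0.1 = 4.2
Sum = 76.145
76.145 is ≥ 73 and < 77 → C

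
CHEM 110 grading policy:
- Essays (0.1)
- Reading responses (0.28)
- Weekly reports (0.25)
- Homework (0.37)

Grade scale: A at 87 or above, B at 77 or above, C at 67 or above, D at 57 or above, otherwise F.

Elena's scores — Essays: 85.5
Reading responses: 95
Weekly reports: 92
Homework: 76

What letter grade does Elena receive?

B

Weighted total:
  Essays 85.5 × 0.1 = 8.55
  Reading responses 95 × 0.28 = 26.6
  Weekly reports 92 × 0.25 = 23
  Homework 76 × 0.37 = 28.12
Sum = 86.27
86.27 is ≥ 77 and < 87 → B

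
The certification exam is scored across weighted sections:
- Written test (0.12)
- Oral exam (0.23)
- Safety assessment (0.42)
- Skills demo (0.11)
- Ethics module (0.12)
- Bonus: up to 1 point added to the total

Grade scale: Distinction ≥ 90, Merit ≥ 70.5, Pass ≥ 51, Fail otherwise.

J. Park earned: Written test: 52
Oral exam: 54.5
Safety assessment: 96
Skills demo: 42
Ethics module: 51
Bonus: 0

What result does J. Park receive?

Pass

Weighted total:
  Written test 52 × 0.12 = 6.24
  Oral exam 54.5 × 0.23 = 12.535
  Safety assessment 96 × 0.42 = 40.32
  Skills demo 42 × 0.11 = 4.62
  Ethics module 51 × 0.12 = 6.12
Sum = 69.835
Bonus: 69.835 + 0 = 69.835
69.835 is ≥ 51 and < 70.5 → Pass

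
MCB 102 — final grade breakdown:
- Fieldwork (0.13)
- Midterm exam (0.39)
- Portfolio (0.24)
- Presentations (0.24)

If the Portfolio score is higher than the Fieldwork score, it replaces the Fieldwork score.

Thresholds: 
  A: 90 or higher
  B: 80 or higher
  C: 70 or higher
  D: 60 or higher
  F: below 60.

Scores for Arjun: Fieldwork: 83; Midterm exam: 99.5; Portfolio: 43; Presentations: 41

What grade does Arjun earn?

Portfolio (43) ≤ Fieldwork (83), so Fieldwork stays at 83.
Weighted total:
  Fieldwork 83 × 0.13 = 10.79
  Midterm exam 99.5 × 0.39 = 38.805
  Portfolio 43 × 0.24 = 10.32
  Presentations 41 × 0.24 = 9.84
Sum = 69.755
69.755 is ≥ 60 and < 70 → D

D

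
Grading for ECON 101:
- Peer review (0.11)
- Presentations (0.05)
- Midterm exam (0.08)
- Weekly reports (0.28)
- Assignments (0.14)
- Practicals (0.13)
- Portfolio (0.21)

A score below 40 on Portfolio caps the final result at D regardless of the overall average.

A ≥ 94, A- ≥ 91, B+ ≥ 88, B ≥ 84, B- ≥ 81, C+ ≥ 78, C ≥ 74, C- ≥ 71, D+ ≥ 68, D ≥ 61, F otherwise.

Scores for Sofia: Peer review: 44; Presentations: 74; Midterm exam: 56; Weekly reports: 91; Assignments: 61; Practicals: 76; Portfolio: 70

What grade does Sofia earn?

C-

Portfolio score 70 ≥ 40: minimum met.
Weighted total:
  Peer review 44 × 0.11 = 4.84
  Presentations 74 × 0.05 = 3.7
  Midterm exam 56 × 0.08 = 4.48
  Weekly reports 91 × 0.28 = 25.48
  Assignments 61 × 0.14 = 8.54
  Practicals 76 × 0.13 = 9.88
  Portfolio 70 × 0.21 = 14.7
Sum = 71.62
71.62 is ≥ 71 and < 74 → C-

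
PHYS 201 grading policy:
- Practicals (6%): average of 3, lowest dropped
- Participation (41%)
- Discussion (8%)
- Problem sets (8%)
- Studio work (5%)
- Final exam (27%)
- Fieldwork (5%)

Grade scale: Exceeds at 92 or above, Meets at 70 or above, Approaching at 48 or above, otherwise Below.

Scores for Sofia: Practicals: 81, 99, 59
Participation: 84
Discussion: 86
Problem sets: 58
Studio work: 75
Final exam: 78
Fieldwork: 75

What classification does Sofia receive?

Meets

Practicals: drop 59 → average of remaining 2 = 180/2 = 90
Weighted total:
  Practicals 90 × 0.06 = 5.4
  Participation 84 × 0.41 = 34.44
  Discussion 86 × 0.08 = 6.88
  Problem sets 58 × 0.08 = 4.64
  Studio work 75 × 0.05 = 3.75
  Final exam 78 × 0.27 = 21.06
  Fieldwork 75 × 0.05 = 3.75
Sum = 79.92
79.92 is ≥ 70 and < 92 → Meets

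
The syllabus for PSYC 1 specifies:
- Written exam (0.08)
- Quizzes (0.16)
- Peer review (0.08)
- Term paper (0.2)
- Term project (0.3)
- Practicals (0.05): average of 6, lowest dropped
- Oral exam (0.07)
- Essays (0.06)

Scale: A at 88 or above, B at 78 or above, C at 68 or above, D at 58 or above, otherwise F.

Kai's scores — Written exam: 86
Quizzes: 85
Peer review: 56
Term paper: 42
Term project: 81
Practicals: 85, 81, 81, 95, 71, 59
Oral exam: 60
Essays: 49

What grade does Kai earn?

Practicals: drop 59 → average of remaining 5 = 413/5 = 82.6
Weighted total:
  Written exam 86 × 0.08 = 6.88
  Quizzes 85 × 0.16 = 13.6
  Peer review 56 × 0.08 = 4.48
  Term paper 42 × 0.2 = 8.4
  Term project 81 × 0.3 = 24.3
  Practicals 82.6 × 0.05 = 4.13
  Oral exam 60 × 0.07 = 4.2
  Essays 49 × 0.06 = 2.94
Sum = 68.93
68.93 is ≥ 68 and < 78 → C

C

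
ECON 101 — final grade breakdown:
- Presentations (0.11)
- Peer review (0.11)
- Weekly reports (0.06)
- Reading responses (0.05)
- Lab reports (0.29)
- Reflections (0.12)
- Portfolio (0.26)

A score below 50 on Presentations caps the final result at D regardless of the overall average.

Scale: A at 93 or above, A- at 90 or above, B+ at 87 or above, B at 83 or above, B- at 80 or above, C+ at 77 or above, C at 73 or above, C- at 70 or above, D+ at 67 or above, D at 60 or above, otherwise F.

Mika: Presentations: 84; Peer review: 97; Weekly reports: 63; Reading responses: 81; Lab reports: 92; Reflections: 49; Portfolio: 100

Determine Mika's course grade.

Presentations score 84 ≥ 50: minimum met.
Weighted total:
  Presentations 84 × 0.11 = 9.24
  Peer review 97 × 0.11 = 10.67
  Weekly reports 63 × 0.06 = 3.78
  Reading responses 81 × 0.05 = 4.05
  Lab reports 92 × 0.29 = 26.68
  Reflections 49 × 0.12 = 5.88
  Portfolio 100 × 0.26 = 26
Sum = 86.3
86.3 is ≥ 83 and < 87 → B

B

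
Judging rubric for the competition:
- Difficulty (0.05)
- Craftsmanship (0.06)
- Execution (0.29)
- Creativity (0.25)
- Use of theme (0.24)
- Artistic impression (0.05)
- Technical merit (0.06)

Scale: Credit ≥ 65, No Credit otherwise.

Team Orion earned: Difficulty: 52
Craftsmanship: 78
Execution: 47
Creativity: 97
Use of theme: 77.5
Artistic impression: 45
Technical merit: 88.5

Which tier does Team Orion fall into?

Weighted total:
  Difficulty 52 × 0.05 = 2.6
  Craftsmanship 78 × 0.06 = 4.68
  Execution 47 × 0.29 = 13.63
  Creativity 97 × 0.25 = 24.25
  Use of theme 77.5 × 0.24 = 18.6
  Artistic impression 45 × 0.05 = 2.25
  Technical merit 88.5 × 0.06 = 5.31
Sum = 71.32
71.32 ≥ 65 → Credit

Credit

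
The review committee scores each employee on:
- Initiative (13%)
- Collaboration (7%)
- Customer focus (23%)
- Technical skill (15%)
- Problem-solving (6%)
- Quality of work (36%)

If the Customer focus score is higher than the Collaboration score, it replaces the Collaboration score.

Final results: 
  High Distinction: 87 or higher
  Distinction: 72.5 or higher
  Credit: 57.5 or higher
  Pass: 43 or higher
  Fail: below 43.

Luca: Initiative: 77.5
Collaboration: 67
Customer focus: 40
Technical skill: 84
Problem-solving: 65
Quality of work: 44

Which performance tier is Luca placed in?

Pass

Customer focus (40) ≤ Collaboration (67), so Collaboration stays at 67.
Weighted total:
  Initiative 77.5 × 0.13 = 10.075
  Collaboration 67 × 0.07 = 4.69
  Customer focus 40 × 0.23 = 9.2
  Technical skill 84 × 0.15 = 12.6
  Problem-solving 65 × 0.06 = 3.9
  Quality of work 44 × 0.36 = 15.84
Sum = 56.305
56.305 is ≥ 43 and < 57.5 → Pass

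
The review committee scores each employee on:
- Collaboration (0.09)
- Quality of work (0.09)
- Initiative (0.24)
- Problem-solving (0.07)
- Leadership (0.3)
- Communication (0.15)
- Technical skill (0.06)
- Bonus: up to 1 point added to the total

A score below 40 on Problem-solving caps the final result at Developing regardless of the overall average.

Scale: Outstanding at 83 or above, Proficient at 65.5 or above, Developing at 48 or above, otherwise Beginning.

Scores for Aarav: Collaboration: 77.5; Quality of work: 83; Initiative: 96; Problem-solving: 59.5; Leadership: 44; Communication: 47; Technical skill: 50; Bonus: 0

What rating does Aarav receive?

Problem-solving score 59.5 ≥ 40: minimum met.
Weighted total:
  Collaboration 77.5 × 0.09 = 6.975
  Quality of work 83 × 0.09 = 7.47
  Initiative 96 × 0.24 = 23.04
  Problem-solving 59.5 × 0.07 = 4.165
  Leadership 44 × 0.3 = 13.2
  Communication 47 × 0.15 = 7.05
  Technical skill 50 × 0.06 = 3
Sum = 64.9
Bonus: 64.9 + 0 = 64.9
64.9 is ≥ 48 and < 65.5 → Developing

Developing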